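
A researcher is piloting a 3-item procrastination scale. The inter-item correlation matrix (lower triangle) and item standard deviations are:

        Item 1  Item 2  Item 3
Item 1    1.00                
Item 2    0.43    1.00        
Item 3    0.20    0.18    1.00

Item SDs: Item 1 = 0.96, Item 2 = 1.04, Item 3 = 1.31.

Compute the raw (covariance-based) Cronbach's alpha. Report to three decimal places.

Σσ²ᵢ = 0.96² + 1.04² + 1.31² = 3.7193
Covariances σ_ij = r_ij · s_i · s_j:
  σ(Item 1,Item 2) = 0.43 × 0.96 × 1.04 = 0.4293
  σ(Item 1,Item 3) = 0.20 × 0.96 × 1.31 = 0.2515
  σ(Item 2,Item 3) = 0.18 × 1.04 × 1.31 = 0.2452
σ²_T = Σσ²ᵢ + 2·Σσ_ij = 3.7193 + 2 × 0.9260 = 5.5713
α = (3/2)·(1 − 3.7193/5.5713) = 0.499

α = 0.499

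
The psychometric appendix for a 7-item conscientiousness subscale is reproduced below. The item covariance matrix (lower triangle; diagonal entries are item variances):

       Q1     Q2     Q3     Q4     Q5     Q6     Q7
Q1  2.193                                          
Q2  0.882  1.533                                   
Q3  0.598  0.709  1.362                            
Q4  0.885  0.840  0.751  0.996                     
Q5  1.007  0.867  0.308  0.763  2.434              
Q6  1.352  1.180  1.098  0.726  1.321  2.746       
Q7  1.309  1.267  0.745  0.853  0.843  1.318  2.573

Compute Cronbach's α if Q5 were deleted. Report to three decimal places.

Remaining items: Q1, Q2, Q3, Q4, Q6, Q7 (k = 6).
ΣVar(i) = 2.193 + 1.533 + 1.362 + 0.996 + 2.746 + 2.573 = 11.403
σ²_total = 11.403 + 2 × 14.513 = 40.429
α (item deleted) = (6/5)·(1 − 11.403/40.429) = 0.862

Cronbach's α = 0.862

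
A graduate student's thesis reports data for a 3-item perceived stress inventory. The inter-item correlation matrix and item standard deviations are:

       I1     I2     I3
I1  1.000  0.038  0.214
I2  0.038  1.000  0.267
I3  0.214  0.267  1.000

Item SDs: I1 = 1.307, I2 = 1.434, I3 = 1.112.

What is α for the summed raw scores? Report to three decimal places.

α = 0.366

Σσ²ᵢ = 1.307² + 1.434² + 1.112² = 5.0011
Covariances σ_ij = r_ij · s_i · s_j:
  σ(I1,I2) = 0.038 × 1.307 × 1.434 = 0.0712
  σ(I1,I3) = 0.214 × 1.307 × 1.112 = 0.3110
  σ(I2,I3) = 0.267 × 1.434 × 1.112 = 0.4258
σ²_T = Σσ²ᵢ + 2·Σσ_ij = 5.0011 + 2 × 0.8080 = 6.6171
α = (3/2)·(1 − 5.0011/6.6171) = 0.366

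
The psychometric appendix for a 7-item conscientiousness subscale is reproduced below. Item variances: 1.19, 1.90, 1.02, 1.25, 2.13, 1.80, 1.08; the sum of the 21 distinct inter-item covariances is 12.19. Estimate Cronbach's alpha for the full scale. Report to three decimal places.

ΣVar(i) = 1.19 + 1.90 + 1.02 + 1.25 + 2.13 + 1.80 + 1.08 = 10.37
Sum of distinct covariances = 12.19
σ²_T = ΣVar(i) + 2·Σcov = 10.37 + 2 × 12.19 = 34.75
α = (7/6)·(1 − 10.37/34.75) = 0.819

α = 0.819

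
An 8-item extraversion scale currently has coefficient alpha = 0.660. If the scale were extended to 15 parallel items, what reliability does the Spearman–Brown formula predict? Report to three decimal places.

predicted reliability = 0.784

Length factor m = 15/8 = 1.8750
α' = m·α / (1 + (m−1)·α)
   = 15/8 × 0.660 / (1 + (15/8 − 1) × 0.660)
   = 1.2375 / 1.5775 = 0.784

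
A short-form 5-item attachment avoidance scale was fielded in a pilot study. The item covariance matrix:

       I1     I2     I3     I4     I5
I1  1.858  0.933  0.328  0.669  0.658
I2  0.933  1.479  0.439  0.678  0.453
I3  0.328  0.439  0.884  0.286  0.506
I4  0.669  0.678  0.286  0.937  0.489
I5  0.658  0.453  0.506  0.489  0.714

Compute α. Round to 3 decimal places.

α = 0.812

sum of item variances = 1.858 + 1.479 + 0.884 + 0.937 + 0.714 = 5.872
Sum of the distinct covariances = 5.439
σ²_T = 5.872 + 2 × 5.439 = 16.750
α = (k/(k−1))·(1 − sum of item variances/σ²_T) = (5/4)·(1 − 5.872/16.750) = 0.812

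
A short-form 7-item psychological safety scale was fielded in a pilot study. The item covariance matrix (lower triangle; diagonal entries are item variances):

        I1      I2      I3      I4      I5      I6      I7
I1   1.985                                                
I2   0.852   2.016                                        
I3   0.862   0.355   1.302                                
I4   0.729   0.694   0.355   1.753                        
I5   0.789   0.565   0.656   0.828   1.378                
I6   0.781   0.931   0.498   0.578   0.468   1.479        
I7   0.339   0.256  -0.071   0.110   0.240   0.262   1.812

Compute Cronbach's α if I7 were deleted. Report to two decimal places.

α = 0.80

Remaining items: I1, I2, I3, I4, I5, I6 (k = 6).
ΣVar(i) = 1.985 + 2.016 + 1.302 + 1.753 + 1.378 + 1.479 = 9.913
σ²_T = 9.913 + 2 × 9.941 = 29.795
α (item deleted) = (6/5)·(1 − 9.913/29.795) = 0.80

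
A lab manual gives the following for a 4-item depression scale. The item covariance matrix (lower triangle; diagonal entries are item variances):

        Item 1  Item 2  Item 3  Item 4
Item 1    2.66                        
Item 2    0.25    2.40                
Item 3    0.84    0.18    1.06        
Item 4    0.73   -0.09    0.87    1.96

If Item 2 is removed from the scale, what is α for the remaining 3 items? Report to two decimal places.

Remaining items: Item 1, Item 3, Item 4 (k = 3).
Σσᵢ² = 2.66 + 1.06 + 1.96 = 5.68
Var(T) = 5.68 + 2 × 2.44 = 10.56
α (item deleted) = (3/2)·(1 − 5.68/10.56) = 0.69

α = 0.69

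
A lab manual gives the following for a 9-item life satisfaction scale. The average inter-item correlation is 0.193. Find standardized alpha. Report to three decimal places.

Standardized α = k·r̄ / (1 + (k−1)·r̄) = 9 × 0.193 / (1 + 8 × 0.193)
  = 1.7370 / 2.5440 = 0.683

standardized alpha = 0.683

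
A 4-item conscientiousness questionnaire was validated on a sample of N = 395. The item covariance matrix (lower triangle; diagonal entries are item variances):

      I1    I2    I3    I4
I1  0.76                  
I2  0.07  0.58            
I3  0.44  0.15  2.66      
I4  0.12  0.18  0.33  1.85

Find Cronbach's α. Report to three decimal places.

α = 0.408

Σσᵢ² = 0.76 + 0.58 + 2.66 + 1.85 = 5.85
Sum of off-diagonal covariances = 1.29
σ²_total = 5.85 + 2 × 1.29 = 8.43
α = (k/(k−1))·(1 − Σσᵢ²/σ²_total) = (4/3)·(1 − 5.85/8.43) = 0.408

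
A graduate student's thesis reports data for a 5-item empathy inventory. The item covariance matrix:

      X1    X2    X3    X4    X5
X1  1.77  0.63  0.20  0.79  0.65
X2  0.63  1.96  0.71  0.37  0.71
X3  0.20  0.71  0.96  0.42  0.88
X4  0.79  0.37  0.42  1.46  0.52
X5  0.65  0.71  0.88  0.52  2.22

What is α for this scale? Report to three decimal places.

α = 0.730

ΣVar(i) = 1.77 + 1.96 + 0.96 + 1.46 + 2.22 = 8.37
Sum of the distinct covariances = 5.88
σ²_total = 8.37 + 2 × 5.88 = 20.13
α = (k/(k−1))·(1 − ΣVar(i)/σ²_total) = (5/4)·(1 − 8.37/20.13) = 0.730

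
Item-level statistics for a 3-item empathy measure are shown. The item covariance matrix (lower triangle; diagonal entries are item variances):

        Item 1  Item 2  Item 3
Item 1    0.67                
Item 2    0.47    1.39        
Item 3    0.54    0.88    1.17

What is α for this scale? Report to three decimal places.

α = 0.809

sum of item variances = 0.67 + 1.39 + 1.17 = 3.23
Sum of the distinct covariances = 1.89
σ²_total = 3.23 + 2 × 1.89 = 7.01
α = (k/(k−1))·(1 − sum of item variances/σ²_total) = (3/2)·(1 − 3.23/7.01) = 0.809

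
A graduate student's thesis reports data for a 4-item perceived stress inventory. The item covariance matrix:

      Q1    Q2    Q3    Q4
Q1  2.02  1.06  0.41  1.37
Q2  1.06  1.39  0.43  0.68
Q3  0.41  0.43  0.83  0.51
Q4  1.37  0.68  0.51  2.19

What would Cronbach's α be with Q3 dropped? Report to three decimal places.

Cronbach's α = 0.789

Remaining items: Q1, Q2, Q4 (k = 3).
Σσ²ᵢ = 2.02 + 1.39 + 2.19 = 5.60
σ²_T = 5.60 + 2 × 3.11 = 11.82
α (item deleted) = (3/2)·(1 − 5.60/11.82) = 0.789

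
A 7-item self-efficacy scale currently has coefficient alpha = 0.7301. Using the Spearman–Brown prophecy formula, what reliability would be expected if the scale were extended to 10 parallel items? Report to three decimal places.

Length factor m = 10/7 = 1.4286
α' = m·α / (1 + (m−1)·α)
   = 10/7 × 0.7301 / (1 + (10/7 − 1) × 0.7301)
   = 1.0430 / 1.3129 = 0.794

predicted reliability = 0.794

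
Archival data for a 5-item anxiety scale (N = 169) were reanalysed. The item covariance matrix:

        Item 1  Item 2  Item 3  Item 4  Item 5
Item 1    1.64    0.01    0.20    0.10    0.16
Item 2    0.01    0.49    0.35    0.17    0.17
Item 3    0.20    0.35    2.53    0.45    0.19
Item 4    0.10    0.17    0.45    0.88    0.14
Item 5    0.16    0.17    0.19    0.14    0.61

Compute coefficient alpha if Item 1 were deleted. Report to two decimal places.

Remaining items: Item 2, Item 3, Item 4, Item 5 (k = 4).
Σσᵢ² = 0.49 + 2.53 + 0.88 + 0.61 = 4.51
Var(T) = 4.51 + 2 × 1.47 = 7.45
α (item deleted) = (4/3)·(1 − 4.51/7.45) = 0.53

α = 0.53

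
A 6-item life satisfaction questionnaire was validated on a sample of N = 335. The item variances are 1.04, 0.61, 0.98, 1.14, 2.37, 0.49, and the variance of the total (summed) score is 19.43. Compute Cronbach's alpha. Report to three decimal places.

α = 0.791

sum of item variances = 1.04 + 0.61 + 0.98 + 1.14 + 2.37 + 0.49 = 6.63
α = (k/(k−1))·(1 − sum of item variances/σ²_T) = (6/5)·(1 − 6.63/19.43) = 0.791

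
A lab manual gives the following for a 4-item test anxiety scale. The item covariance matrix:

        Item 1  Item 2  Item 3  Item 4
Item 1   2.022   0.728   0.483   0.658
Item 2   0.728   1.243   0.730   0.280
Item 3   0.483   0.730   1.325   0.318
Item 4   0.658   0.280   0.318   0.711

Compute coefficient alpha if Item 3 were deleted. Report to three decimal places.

Remaining items: Item 1, Item 2, Item 4 (k = 3).
Σσ²ᵢ = 2.022 + 1.243 + 0.711 = 3.976
σ²_T = 3.976 + 2 × 1.666 = 7.308
α (item deleted) = (3/2)·(1 − 3.976/7.308) = 0.684

coefficient alpha = 0.684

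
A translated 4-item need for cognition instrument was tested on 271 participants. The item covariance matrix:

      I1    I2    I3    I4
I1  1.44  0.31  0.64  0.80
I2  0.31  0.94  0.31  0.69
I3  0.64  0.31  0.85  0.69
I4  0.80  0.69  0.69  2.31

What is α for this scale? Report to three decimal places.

sum of item variances = 1.44 + 0.94 + 0.85 + 2.31 = 5.54
Sum of the distinct covariances = 3.44
σ²_T = 5.54 + 2 × 3.44 = 12.42
α = (k/(k−1))·(1 − sum of item variances/σ²_T) = (4/3)·(1 − 5.54/12.42) = 0.739

α = 0.739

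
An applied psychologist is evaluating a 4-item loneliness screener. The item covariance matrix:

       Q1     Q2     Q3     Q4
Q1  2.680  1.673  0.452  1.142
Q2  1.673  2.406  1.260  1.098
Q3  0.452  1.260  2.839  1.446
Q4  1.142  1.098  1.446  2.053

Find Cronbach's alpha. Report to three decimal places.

Σσ²ᵢ = 2.680 + 2.406 + 2.839 + 2.053 = 9.978
Σ_{i<j} σ_ij = 7.071
σ²_total = 9.978 + 2 × 7.071 = 24.120
α = (k/(k−1))·(1 − Σσ²ᵢ/σ²_total) = (4/3)·(1 − 9.978/24.120) = 0.782

α = 0.782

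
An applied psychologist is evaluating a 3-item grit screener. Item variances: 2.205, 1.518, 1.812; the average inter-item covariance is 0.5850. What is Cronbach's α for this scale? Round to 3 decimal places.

Cronbach's α = 0.582

Σσ²ᵢ = 2.205 + 1.518 + 1.812 = 5.535
Sum of the 3 distinct covariances = 3 × 0.5850 = 1.7550
σ²_T = Σσ²ᵢ + 2·Σcov = 5.535 + 2 × 1.7550 = 9.0450
α = (3/2)·(1 − 5.535/9.0450) = 0.582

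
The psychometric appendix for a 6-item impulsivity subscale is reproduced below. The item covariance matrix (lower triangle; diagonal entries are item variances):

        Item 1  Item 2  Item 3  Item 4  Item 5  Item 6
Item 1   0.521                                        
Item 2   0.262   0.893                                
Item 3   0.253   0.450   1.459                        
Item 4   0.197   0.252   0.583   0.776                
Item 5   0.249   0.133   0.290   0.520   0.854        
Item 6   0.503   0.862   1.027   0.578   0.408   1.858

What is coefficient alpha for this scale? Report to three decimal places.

α = 0.808

sum of item variances = 0.521 + 0.893 + 1.459 + 0.776 + 0.854 + 1.858 = 6.361
Sum of off-diagonal covariances = 6.567
Var(T) = 6.361 + 2 × 6.567 = 19.495
α = (k/(k−1))·(1 − sum of item variances/Var(T)) = (6/5)·(1 − 6.361/19.495) = 0.808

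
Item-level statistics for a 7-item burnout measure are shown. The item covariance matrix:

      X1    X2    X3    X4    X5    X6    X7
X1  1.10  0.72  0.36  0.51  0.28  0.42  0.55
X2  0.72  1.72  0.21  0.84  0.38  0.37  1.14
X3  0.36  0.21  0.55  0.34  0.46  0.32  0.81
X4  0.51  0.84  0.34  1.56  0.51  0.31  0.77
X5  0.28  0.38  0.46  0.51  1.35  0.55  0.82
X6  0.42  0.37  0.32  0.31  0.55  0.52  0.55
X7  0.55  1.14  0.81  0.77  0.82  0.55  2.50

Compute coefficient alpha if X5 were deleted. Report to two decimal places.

coefficient alpha = 0.81

Remaining items: X1, X2, X3, X4, X6, X7 (k = 6).
Σσᵢ² = 1.10 + 1.72 + 0.55 + 1.56 + 0.52 + 2.50 = 7.95
σ²_total = 7.95 + 2 × 8.22 = 24.39
α (item deleted) = (6/5)·(1 − 7.95/24.39) = 0.81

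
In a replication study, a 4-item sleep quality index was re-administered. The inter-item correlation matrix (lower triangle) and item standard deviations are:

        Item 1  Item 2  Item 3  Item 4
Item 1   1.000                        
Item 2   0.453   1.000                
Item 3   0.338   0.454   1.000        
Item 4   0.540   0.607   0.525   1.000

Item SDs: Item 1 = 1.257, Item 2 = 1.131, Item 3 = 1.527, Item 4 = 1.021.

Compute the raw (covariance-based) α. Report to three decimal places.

α = 0.772

Σσ²ᵢ = 1.257² + 1.131² + 1.527² + 1.021² = 6.2334
Covariances σ_ij = r_ij · s_i · s_j:
  σ(Item 1,Item 2) = 0.453 × 1.257 × 1.131 = 0.6440
  σ(Item 1,Item 3) = 0.338 × 1.257 × 1.527 = 0.6488
  σ(Item 1,Item 4) = 0.540 × 1.257 × 1.021 = 0.6930
  σ(Item 2,Item 3) = 0.454 × 1.131 × 1.527 = 0.7841
  σ(Item 2,Item 4) = 0.607 × 1.131 × 1.021 = 0.7009
  σ(Item 3,Item 4) = 0.525 × 1.527 × 1.021 = 0.8185
σ²_T = Σσ²ᵢ + 2·Σσ_ij = 6.2334 + 2 × 4.2893 = 14.8120
α = (4/3)·(1 − 6.2334/14.8120) = 0.772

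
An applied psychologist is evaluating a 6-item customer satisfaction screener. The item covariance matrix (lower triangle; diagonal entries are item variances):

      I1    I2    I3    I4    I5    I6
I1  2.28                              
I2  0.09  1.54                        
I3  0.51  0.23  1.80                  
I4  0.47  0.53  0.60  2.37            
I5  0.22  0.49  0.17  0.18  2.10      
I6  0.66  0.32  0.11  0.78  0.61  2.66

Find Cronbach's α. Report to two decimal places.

Cronbach's α = 0.58

sum of item variances = 2.28 + 1.54 + 1.80 + 2.37 + 2.10 + 2.66 = 12.75
Sum of off-diagonal covariances = 5.97
σ²_T = 12.75 + 2 × 5.97 = 24.69
α = (k/(k−1))·(1 − sum of item variances/σ²_T) = (6/5)·(1 − 12.75/24.69) = 0.58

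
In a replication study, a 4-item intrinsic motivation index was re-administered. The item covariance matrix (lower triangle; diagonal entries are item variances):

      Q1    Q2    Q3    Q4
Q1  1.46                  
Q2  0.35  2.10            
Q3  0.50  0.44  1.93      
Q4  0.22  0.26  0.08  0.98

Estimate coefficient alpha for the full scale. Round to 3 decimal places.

sum of item variances = 1.46 + 2.10 + 1.93 + 0.98 = 6.47
Sum of the distinct covariances = 1.85
Var(T) = 6.47 + 2 × 1.85 = 10.17
α = (k/(k−1))·(1 − sum of item variances/Var(T)) = (4/3)·(1 − 6.47/10.17) = 0.485

α = 0.485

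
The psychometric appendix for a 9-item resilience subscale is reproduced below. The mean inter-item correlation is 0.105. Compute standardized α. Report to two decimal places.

Standardized α = k·r̄ / (1 + (k−1)·r̄) = 9 × 0.105 / (1 + 8 × 0.105)
  = 0.9450 / 1.8400 = 0.51

standardized α = 0.51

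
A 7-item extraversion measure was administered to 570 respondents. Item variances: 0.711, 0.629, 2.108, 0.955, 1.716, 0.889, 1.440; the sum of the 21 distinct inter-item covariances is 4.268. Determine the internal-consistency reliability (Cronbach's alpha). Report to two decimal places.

Cronbach's alpha = 0.59

ΣVar(i) = 0.711 + 0.629 + 2.108 + 0.955 + 1.716 + 0.889 + 1.440 = 8.448
Sum of distinct covariances = 4.268
σ²_T = ΣVar(i) + 2·Σcov = 8.448 + 2 × 4.268 = 16.984
α = (7/6)·(1 − 8.448/16.984) = 0.59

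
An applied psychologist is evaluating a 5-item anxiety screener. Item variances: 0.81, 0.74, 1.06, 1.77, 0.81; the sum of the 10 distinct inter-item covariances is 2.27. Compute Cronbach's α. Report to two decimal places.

Cronbach's α = 0.58

ΣVar(i) = 0.81 + 0.74 + 1.06 + 1.77 + 0.81 = 5.19
Sum of distinct covariances = 2.27
Var(T) = ΣVar(i) + 2·Σcov = 5.19 + 2 × 2.27 = 9.73
α = (5/4)·(1 − 5.19/9.73) = 0.58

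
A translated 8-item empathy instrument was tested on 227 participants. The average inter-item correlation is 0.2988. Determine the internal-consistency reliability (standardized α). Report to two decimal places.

Standardized α = k·r̄ / (1 + (k−1)·r̄) = 8 × 0.2988 / (1 + 7 × 0.2988)
  = 2.3904 / 3.0916 = 0.77

α = 0.77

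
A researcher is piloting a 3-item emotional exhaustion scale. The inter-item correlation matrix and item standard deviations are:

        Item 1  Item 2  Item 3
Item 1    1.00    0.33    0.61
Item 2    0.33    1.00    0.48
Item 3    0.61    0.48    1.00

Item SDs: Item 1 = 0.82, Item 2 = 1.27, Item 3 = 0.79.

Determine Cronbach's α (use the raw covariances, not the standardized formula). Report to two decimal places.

Σσ²ᵢ = 0.82² + 1.27² + 0.79² = 2.9094
Covariances σ_ij = r_ij · s_i · s_j:
  σ(Item 1,Item 2) = 0.33 × 0.82 × 1.27 = 0.3437
  σ(Item 1,Item 3) = 0.61 × 0.82 × 0.79 = 0.3952
  σ(Item 2,Item 3) = 0.48 × 1.27 × 0.79 = 0.4816
σ²_T = Σσ²ᵢ + 2·Σσ_ij = 2.9094 + 2 × 1.2205 = 5.3504
α = (3/2)·(1 − 2.9094/5.3504) = 0.68

α = 0.68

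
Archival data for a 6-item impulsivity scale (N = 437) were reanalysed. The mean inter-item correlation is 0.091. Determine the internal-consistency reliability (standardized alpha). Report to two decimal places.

Standardized α = k·r̄ / (1 + (k−1)·r̄) = 6 × 0.091 / (1 + 5 × 0.091)
  = 0.5460 / 1.4550 = 0.38

α = 0.38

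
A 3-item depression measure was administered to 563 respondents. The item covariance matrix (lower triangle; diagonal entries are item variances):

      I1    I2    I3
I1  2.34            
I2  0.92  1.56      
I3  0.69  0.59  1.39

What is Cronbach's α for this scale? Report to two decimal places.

Σσ²ᵢ = 2.34 + 1.56 + 1.39 = 5.29
Sum of the distinct covariances = 2.20
σ²_T = 5.29 + 2 × 2.20 = 9.69
α = (k/(k−1))·(1 − Σσ²ᵢ/σ²_T) = (3/2)·(1 − 5.29/9.69) = 0.68

α = 0.68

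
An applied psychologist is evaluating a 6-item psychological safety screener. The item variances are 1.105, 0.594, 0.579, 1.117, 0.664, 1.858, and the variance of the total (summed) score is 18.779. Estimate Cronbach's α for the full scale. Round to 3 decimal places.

α = 0.822

Σσ²ᵢ = 1.105 + 0.594 + 0.579 + 1.117 + 0.664 + 1.858 = 5.917
α = (k/(k−1))·(1 − Σσ²ᵢ/σ²_total) = (6/5)·(1 − 5.917/18.779) = 0.822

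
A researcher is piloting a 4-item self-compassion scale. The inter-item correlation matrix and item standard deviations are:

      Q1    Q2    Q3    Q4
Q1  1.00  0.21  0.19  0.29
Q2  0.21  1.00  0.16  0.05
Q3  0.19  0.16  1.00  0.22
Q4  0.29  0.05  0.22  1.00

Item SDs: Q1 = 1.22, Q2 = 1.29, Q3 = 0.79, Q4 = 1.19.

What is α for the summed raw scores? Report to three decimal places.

α = 0.463

Σσ²ᵢ = 1.22² + 1.29² + 0.79² + 1.19² = 5.1927
Covariances σ_ij = r_ij · s_i · s_j:
  σ(Q1,Q2) = 0.21 × 1.22 × 1.29 = 0.3305
  σ(Q1,Q3) = 0.19 × 1.22 × 0.79 = 0.1831
  σ(Q1,Q4) = 0.29 × 1.22 × 1.19 = 0.4210
  σ(Q2,Q3) = 0.16 × 1.29 × 0.79 = 0.1631
  σ(Q2,Q4) = 0.05 × 1.29 × 1.19 = 0.0768
  σ(Q3,Q4) = 0.22 × 0.79 × 1.19 = 0.2068
σ²_T = Σσ²ᵢ + 2·Σσ_ij = 5.1927 + 2 × 1.3813 = 7.9553
α = (4/3)·(1 − 5.1927/7.9553) = 0.463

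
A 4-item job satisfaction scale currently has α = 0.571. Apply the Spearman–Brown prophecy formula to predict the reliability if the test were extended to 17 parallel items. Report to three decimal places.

Length factor m = 17/4 = 4.2500
α' = m·α / (1 + (m−1)·α)
   = 17/4 × 0.571 / (1 + (17/4 − 1) × 0.571)
   = 2.4267 / 2.8557 = 0.850

predicted reliability = 0.850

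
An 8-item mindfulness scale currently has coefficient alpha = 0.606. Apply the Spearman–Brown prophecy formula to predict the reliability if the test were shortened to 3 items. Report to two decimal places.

Length factor m = 3/8 = 0.3750
α' = m·α / (1 − (1−m)·α)
   = 3/8 × 0.606 / (1 − (1 − 3/8) × 0.606)
   = 0.2273 / 0.6213 = 0.37

predicted reliability = 0.37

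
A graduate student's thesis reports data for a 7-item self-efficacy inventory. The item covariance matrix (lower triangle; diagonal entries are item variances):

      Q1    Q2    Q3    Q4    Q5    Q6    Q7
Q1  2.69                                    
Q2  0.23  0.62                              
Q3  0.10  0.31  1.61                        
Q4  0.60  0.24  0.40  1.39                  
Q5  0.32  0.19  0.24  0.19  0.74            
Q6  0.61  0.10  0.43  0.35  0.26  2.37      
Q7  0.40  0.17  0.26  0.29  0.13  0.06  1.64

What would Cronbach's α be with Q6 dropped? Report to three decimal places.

Cronbach's α = 0.580

Remaining items: Q1, Q2, Q3, Q4, Q5, Q7 (k = 6).
ΣVar(i) = 2.69 + 0.62 + 1.61 + 1.39 + 0.74 + 1.64 = 8.69
σ²_total = 8.69 + 2 × 4.07 = 16.83
α (item deleted) = (6/5)·(1 − 8.69/16.83) = 0.580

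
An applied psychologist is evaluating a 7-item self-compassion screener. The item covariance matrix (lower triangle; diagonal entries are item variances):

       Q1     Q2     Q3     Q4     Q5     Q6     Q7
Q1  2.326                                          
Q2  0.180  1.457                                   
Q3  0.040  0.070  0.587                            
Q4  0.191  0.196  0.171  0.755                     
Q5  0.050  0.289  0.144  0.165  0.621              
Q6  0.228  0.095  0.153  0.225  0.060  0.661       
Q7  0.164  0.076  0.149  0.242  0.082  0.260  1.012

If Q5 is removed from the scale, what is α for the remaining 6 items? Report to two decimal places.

Remaining items: Q1, Q2, Q3, Q4, Q6, Q7 (k = 6).
Σσ²ᵢ = 2.326 + 1.457 + 0.587 + 0.755 + 0.661 + 1.012 = 6.798
σ²_total = 6.798 + 2 × 2.440 = 11.678
α (item deleted) = (6/5)·(1 − 6.798/11.678) = 0.50

α = 0.50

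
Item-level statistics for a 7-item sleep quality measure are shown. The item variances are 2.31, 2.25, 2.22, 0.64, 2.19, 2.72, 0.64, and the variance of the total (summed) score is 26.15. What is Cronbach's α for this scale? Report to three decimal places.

ΣVar(i) = 2.31 + 2.25 + 2.22 + 0.64 + 2.19 + 2.72 + 0.64 = 12.97
α = (k/(k−1))·(1 − ΣVar(i)/σ²_total) = (7/6)·(1 − 12.97/26.15) = 0.588

Cronbach's α = 0.588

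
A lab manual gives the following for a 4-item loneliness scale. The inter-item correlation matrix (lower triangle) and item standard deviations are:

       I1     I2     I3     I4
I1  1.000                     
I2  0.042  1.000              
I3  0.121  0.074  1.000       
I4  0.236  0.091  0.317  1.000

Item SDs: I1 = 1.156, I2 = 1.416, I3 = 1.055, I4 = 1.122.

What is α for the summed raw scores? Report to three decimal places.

Σσ²ᵢ = 1.156² + 1.416² + 1.055² + 1.122² = 5.7133
Covariances σ_ij = r_ij · s_i · s_j:
  σ(I1,I2) = 0.042 × 1.156 × 1.416 = 0.0687
  σ(I1,I3) = 0.121 × 1.156 × 1.055 = 0.1476
  σ(I1,I4) = 0.236 × 1.156 × 1.122 = 0.3061
  σ(I2,I3) = 0.074 × 1.416 × 1.055 = 0.1105
  σ(I2,I4) = 0.091 × 1.416 × 1.122 = 0.1446
  σ(I3,I4) = 0.317 × 1.055 × 1.122 = 0.3752
σ²_T = Σσ²ᵢ + 2·Σσ_ij = 5.7133 + 2 × 1.1527 = 8.0187
α = (4/3)·(1 − 5.7133/8.0187) = 0.383

α = 0.383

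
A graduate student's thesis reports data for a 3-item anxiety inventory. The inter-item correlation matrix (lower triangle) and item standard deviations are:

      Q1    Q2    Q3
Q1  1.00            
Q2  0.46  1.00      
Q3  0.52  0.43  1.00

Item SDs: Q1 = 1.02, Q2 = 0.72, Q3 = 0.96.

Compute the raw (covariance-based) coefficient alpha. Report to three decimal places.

α = 0.720

Σσ²ᵢ = 1.02² + 0.72² + 0.96² = 2.4804
Covariances σ_ij = r_ij · s_i · s_j:
  σ(Q1,Q2) = 0.46 × 1.02 × 0.72 = 0.3378
  σ(Q1,Q3) = 0.52 × 1.02 × 0.96 = 0.5092
  σ(Q2,Q3) = 0.43 × 0.72 × 0.96 = 0.2972
σ²_T = Σσ²ᵢ + 2·Σσ_ij = 2.4804 + 2 × 1.1442 = 4.7688
α = (3/2)·(1 − 2.4804/4.7688) = 0.720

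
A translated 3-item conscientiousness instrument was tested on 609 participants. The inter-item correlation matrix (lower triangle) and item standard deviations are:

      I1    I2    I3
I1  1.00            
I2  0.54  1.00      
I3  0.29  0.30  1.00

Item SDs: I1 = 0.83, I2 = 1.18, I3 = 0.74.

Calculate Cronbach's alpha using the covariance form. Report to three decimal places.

α = 0.637

Σσ²ᵢ = 0.83² + 1.18² + 0.74² = 2.6289
Covariances σ_ij = r_ij · s_i · s_j:
  σ(I1,I2) = 0.54 × 0.83 × 1.18 = 0.5289
  σ(I1,I3) = 0.29 × 0.83 × 0.74 = 0.1781
  σ(I2,I3) = 0.30 × 1.18 × 0.74 = 0.2620
σ²_T = Σσ²ᵢ + 2·Σσ_ij = 2.6289 + 2 × 0.9690 = 4.5669
α = (3/2)·(1 − 2.6289/4.5669) = 0.637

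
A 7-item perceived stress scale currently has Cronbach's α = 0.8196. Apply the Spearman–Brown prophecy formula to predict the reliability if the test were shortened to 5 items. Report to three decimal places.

predicted reliability = 0.764

Length factor m = 5/7 = 0.7143
α' = m·α / (1 − (1−m)·α)
   = 5/7 × 0.8196 / (1 − (1 − 5/7) × 0.8196)
   = 0.5854 / 0.7658 = 0.764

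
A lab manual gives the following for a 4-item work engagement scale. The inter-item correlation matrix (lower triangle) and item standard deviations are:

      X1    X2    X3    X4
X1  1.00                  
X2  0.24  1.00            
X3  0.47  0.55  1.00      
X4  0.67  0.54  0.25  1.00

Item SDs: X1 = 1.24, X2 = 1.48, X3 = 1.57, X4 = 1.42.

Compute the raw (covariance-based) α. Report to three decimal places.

α = 0.764

Σσ²ᵢ = 1.24² + 1.48² + 1.57² + 1.42² = 8.2093
Covariances σ_ij = r_ij · s_i · s_j:
  σ(X1,X2) = 0.24 × 1.24 × 1.48 = 0.4404
  σ(X1,X3) = 0.47 × 1.24 × 1.57 = 0.9150
  σ(X1,X4) = 0.67 × 1.24 × 1.42 = 1.1797
  σ(X2,X3) = 0.55 × 1.48 × 1.57 = 1.2780
  σ(X2,X4) = 0.54 × 1.48 × 1.42 = 1.1349
  σ(X3,X4) = 0.25 × 1.57 × 1.42 = 0.5574
σ²_T = Σσ²ᵢ + 2·Σσ_ij = 8.2093 + 2 × 5.5054 = 19.2201
α = (4/3)·(1 − 8.2093/19.2201) = 0.764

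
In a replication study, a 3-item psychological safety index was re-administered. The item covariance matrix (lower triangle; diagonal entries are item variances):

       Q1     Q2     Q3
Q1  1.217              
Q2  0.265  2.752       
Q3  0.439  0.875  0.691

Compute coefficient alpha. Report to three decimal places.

Σσᵢ² = 1.217 + 2.752 + 0.691 = 4.660
Σ_{i<j} σ_ij = 1.579
Var(T) = 4.660 + 2 × 1.579 = 7.818
α = (k/(k−1))·(1 − Σσᵢ²/Var(T)) = (3/2)·(1 − 4.660/7.818) = 0.606

α = 0.606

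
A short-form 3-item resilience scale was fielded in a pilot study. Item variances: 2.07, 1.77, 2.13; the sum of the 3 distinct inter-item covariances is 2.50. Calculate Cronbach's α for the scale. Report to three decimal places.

Cronbach's α = 0.684

sum of item variances = 2.07 + 1.77 + 2.13 = 5.97
Sum of distinct covariances = 2.50
σ²_T = sum of item variances + 2·Σcov = 5.97 + 2 × 2.50 = 10.97
α = (3/2)·(1 − 5.97/10.97) = 0.684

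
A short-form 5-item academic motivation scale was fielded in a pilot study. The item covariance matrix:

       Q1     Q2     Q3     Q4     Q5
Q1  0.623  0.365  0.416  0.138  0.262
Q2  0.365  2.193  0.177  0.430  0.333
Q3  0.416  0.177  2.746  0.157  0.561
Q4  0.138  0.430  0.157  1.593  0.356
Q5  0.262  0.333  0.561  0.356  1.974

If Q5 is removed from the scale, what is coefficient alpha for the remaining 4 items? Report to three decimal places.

Remaining items: Q1, Q2, Q3, Q4 (k = 4).
ΣVar(i) = 0.623 + 2.193 + 2.746 + 1.593 = 7.155
total variance = 7.155 + 2 × 1.683 = 10.521
α (item deleted) = (4/3)·(1 − 7.155/10.521) = 0.427

coefficient alpha = 0.427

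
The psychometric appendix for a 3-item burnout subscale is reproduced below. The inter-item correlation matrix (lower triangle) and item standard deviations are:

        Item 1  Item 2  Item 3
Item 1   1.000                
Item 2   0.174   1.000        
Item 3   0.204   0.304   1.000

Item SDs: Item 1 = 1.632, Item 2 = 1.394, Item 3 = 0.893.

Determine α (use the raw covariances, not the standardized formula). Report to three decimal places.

Σσ²ᵢ = 1.632² + 1.394² + 0.893² = 5.4041
Covariances σ_ij = r_ij · s_i · s_j:
  σ(Item 1,Item 2) = 0.174 × 1.632 × 1.394 = 0.3959
  σ(Item 1,Item 3) = 0.204 × 1.632 × 0.893 = 0.2973
  σ(Item 2,Item 3) = 0.304 × 1.394 × 0.893 = 0.3784
σ²_T = Σσ²ᵢ + 2·Σσ_ij = 5.4041 + 2 × 1.0716 = 7.5473
α = (3/2)·(1 − 5.4041/7.5473) = 0.426

α = 0.426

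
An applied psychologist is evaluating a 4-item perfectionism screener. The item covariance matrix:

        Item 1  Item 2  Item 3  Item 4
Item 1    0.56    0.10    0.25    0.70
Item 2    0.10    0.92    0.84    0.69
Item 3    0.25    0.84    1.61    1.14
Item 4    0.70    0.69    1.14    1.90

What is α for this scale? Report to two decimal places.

α = 0.80

sum of item variances = 0.56 + 0.92 + 1.61 + 1.90 = 4.99
Sum of the distinct covariances = 3.72
total variance = 4.99 + 2 × 3.72 = 12.43
α = (k/(k−1))·(1 − sum of item variances/total variance) = (4/3)·(1 − 4.99/12.43) = 0.80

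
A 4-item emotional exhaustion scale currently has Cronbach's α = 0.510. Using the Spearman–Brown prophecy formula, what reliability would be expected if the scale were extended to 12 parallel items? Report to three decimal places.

Length factor m = 12/4 = 3.0000
α' = m·α / (1 + (m−1)·α)
   = 12/4 × 0.510 / (1 + (12/4 − 1) × 0.510)
   = 1.5300 / 2.0200 = 0.757

predicted reliability = 0.757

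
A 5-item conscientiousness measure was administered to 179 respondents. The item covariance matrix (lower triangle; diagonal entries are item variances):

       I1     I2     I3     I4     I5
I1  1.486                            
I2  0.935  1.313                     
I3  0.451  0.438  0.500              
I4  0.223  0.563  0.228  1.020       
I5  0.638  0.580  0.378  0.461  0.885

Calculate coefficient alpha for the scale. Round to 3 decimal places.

coefficient alpha = 0.816

Σσᵢ² = 1.486 + 1.313 + 0.500 + 1.020 + 0.885 = 5.204
Sum of the distinct covariances = 4.895
σ²_T = 5.204 + 2 × 4.895 = 14.994
α = (k/(k−1))·(1 − Σσᵢ²/σ²_T) = (5/4)·(1 − 5.204/14.994) = 0.816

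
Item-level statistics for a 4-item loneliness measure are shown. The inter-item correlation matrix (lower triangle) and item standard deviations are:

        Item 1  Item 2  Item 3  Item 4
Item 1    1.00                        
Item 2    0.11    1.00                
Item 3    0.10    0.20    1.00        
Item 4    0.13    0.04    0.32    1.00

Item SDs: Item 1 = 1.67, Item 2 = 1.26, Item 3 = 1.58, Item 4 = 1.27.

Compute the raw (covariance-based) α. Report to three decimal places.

Σσ²ᵢ = 1.67² + 1.26² + 1.58² + 1.27² = 8.4858
Covariances σ_ij = r_ij · s_i · s_j:
  σ(Item 1,Item 2) = 0.11 × 1.67 × 1.26 = 0.2315
  σ(Item 1,Item 3) = 0.10 × 1.67 × 1.58 = 0.2639
  σ(Item 1,Item 4) = 0.13 × 1.67 × 1.27 = 0.2757
  σ(Item 2,Item 3) = 0.20 × 1.26 × 1.58 = 0.3982
  σ(Item 2,Item 4) = 0.04 × 1.26 × 1.27 = 0.0640
  σ(Item 3,Item 4) = 0.32 × 1.58 × 1.27 = 0.6421
σ²_T = Σσ²ᵢ + 2·Σσ_ij = 8.4858 + 2 × 1.8754 = 12.2366
α = (4/3)·(1 − 8.4858/12.2366) = 0.409

α = 0.409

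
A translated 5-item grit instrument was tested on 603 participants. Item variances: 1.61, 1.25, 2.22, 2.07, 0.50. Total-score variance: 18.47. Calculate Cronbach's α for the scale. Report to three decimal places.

Σσ²ᵢ = 1.61 + 1.25 + 2.22 + 2.07 + 0.50 = 7.65
α = (k/(k−1))·(1 − Σσ²ᵢ/total variance) = (5/4)·(1 − 7.65/18.47) = 0.732

α = 0.732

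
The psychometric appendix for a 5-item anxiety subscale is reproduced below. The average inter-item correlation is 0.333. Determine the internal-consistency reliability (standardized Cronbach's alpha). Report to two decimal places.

Standardized α = k·r̄ / (1 + (k−1)·r̄) = 5 × 0.333 / (1 + 4 × 0.333)
  = 1.6650 / 2.3320 = 0.71

standardized Cronbach's alpha = 0.71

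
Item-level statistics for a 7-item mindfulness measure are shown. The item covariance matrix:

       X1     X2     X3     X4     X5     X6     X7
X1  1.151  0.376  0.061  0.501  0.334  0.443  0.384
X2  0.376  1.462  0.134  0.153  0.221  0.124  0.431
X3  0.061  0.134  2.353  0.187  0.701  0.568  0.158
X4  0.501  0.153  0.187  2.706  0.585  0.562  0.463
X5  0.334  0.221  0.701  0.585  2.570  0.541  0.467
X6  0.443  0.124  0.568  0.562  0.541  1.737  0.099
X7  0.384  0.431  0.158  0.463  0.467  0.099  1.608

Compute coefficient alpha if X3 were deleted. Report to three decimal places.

coefficient alpha = 0.604

Remaining items: X1, X2, X4, X5, X6, X7 (k = 6).
Σσ²ᵢ = 1.151 + 1.462 + 2.706 + 2.570 + 1.737 + 1.608 = 11.234
σ²_total = 11.234 + 2 × 5.684 = 22.602
α (item deleted) = (6/5)·(1 − 11.234/22.602) = 0.604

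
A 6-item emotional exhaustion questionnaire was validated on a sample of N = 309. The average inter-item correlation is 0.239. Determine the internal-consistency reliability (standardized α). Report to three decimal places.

α = 0.653

Standardized α = k·r̄ / (1 + (k−1)·r̄) = 6 × 0.239 / (1 + 5 × 0.239)
  = 1.4340 / 2.1950 = 0.653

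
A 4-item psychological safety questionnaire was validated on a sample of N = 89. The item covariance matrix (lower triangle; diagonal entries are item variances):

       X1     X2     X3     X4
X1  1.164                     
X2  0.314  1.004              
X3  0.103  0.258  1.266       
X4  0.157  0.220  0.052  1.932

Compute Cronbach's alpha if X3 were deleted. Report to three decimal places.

Cronbach's alpha = 0.378

Remaining items: X1, X2, X4 (k = 3).
Σσᵢ² = 1.164 + 1.004 + 1.932 = 4.100
σ²_T = 4.100 + 2 × 0.691 = 5.482
α (item deleted) = (3/2)·(1 − 4.100/5.482) = 0.378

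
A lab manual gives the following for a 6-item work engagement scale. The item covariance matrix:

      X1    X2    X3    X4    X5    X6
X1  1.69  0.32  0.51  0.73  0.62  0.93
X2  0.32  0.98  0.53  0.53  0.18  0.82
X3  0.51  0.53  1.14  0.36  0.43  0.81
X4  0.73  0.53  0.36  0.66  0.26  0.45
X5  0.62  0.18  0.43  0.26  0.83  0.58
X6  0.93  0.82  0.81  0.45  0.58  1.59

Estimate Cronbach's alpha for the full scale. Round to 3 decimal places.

Σσ²ᵢ = 1.69 + 0.98 + 1.14 + 0.66 + 0.83 + 1.59 = 6.89
Sum of off-diagonal covariances = 8.06
Var(T) = 6.89 + 2 × 8.06 = 23.01
α = (k/(k−1))·(1 − Σσ²ᵢ/Var(T)) = (6/5)·(1 − 6.89/23.01) = 0.841

α = 0.841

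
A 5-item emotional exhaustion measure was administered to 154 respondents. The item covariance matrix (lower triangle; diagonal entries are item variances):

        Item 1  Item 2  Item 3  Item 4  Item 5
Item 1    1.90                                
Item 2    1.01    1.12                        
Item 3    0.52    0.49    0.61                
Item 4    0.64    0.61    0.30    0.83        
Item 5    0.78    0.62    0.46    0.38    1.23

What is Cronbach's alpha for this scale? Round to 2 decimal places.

Cronbach's alpha = 0.84

Σσᵢ² = 1.90 + 1.12 + 0.61 + 0.83 + 1.23 = 5.69
Sum of the distinct covariances = 5.81
σ²_T = 5.69 + 2 × 5.81 = 17.31
α = (k/(k−1))·(1 − Σσᵢ²/σ²_T) = (5/4)·(1 − 5.69/17.31) = 0.84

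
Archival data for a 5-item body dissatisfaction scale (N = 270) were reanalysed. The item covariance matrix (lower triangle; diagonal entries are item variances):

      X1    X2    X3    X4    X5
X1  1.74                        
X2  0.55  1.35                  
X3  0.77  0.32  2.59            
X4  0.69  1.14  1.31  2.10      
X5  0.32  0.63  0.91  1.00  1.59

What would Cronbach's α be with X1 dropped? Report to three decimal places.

α = 0.776

Remaining items: X2, X3, X4, X5 (k = 4).
sum of item variances = 1.35 + 2.59 + 2.10 + 1.59 = 7.63
σ²_total = 7.63 + 2 × 5.31 = 18.25
α (item deleted) = (4/3)·(1 − 7.63/18.25) = 0.776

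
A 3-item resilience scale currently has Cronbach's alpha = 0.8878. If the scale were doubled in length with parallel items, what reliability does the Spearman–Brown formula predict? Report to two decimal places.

predicted reliability = 0.94

Length factor m = 2
α' = m·α / (1 + (m−1)·α)
   = 2 × 0.8878 / (1 + (2 − 1) × 0.8878)
   = 1.7756 / 1.8878 = 0.94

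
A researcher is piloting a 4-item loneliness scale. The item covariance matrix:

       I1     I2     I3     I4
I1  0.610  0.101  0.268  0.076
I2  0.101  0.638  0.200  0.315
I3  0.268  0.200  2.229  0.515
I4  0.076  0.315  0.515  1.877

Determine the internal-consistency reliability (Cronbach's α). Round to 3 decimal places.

Σσ²ᵢ = 0.610 + 0.638 + 2.229 + 1.877 = 5.354
Sum of off-diagonal covariances = 1.475
total variance = 5.354 + 2 × 1.475 = 8.304
α = (k/(k−1))·(1 − Σσ²ᵢ/total variance) = (4/3)·(1 − 5.354/8.304) = 0.474

α = 0.474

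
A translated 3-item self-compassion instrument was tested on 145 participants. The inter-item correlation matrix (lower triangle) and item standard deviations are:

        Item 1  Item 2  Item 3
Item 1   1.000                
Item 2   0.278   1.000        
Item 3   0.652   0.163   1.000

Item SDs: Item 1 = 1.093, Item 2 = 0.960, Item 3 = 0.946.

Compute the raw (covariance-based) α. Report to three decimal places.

α = 0.638

Σσ²ᵢ = 1.093² + 0.960² + 0.946² = 3.0112
Covariances σ_ij = r_ij · s_i · s_j:
  σ(Item 1,Item 2) = 0.278 × 1.093 × 0.960 = 0.2917
  σ(Item 1,Item 3) = 0.652 × 1.093 × 0.946 = 0.6742
  σ(Item 2,Item 3) = 0.163 × 0.960 × 0.946 = 0.1480
σ²_T = Σσ²ᵢ + 2·Σσ_ij = 3.0112 + 2 × 1.1139 = 5.2390
α = (3/2)·(1 − 3.0112/5.2390) = 0.638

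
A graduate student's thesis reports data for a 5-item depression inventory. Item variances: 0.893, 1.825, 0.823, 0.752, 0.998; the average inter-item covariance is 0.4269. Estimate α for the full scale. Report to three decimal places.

α = 0.772

ΣVar(i) = 0.893 + 1.825 + 0.823 + 0.752 + 0.998 = 5.291
Sum of the 10 distinct covariances = 10 × 0.4269 = 4.2690
Var(T) = ΣVar(i) + 2·Σcov = 5.291 + 2 × 4.2690 = 13.8290
α = (5/4)·(1 − 5.291/13.8290) = 0.772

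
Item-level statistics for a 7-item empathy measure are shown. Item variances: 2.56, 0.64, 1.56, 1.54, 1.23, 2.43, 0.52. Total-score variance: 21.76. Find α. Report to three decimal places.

sum of item variances = 2.56 + 0.64 + 1.56 + 1.54 + 1.23 + 2.43 + 0.52 = 10.48
α = (k/(k−1))·(1 − sum of item variances/total variance) = (7/6)·(1 − 10.48/21.76) = 0.605

α = 0.605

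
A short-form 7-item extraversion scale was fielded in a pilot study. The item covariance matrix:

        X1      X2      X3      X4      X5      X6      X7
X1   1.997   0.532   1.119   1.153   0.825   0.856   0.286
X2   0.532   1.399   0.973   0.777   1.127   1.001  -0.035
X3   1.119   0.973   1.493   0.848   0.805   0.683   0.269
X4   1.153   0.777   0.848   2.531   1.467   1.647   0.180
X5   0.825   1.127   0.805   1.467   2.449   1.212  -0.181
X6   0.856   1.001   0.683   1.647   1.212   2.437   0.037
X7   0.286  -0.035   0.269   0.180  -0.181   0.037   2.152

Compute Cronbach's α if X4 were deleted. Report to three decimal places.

Remaining items: X1, X2, X3, X5, X6, X7 (k = 6).
ΣVar(i) = 1.997 + 1.399 + 1.493 + 2.449 + 2.437 + 2.152 = 11.927
total variance = 11.927 + 2 × 9.509 = 30.945
α (item deleted) = (6/5)·(1 − 11.927/30.945) = 0.737

α = 0.737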